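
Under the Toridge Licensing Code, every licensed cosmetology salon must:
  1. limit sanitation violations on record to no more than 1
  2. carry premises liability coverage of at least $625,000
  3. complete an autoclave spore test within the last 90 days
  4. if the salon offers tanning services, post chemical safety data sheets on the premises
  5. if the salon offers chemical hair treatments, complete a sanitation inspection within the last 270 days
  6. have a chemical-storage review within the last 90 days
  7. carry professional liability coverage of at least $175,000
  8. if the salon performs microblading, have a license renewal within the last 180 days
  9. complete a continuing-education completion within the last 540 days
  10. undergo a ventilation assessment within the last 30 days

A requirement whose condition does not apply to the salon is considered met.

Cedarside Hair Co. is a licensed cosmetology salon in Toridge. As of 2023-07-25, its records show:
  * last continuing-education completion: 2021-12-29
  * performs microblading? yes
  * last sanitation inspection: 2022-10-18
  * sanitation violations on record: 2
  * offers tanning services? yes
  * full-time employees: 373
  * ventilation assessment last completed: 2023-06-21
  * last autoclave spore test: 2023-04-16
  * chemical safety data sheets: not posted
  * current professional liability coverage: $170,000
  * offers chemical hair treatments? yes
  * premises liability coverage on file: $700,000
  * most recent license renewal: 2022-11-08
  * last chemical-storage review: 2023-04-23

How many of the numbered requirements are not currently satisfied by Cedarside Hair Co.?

9

1. sanitation violations on record 2 > 1 → not met
2. premises liability coverage $700,000 ≥ $625,000 → met
3. autoclave spore test 100 days ago vs limit 90 → not met
4. condition 'offers tanning services' holds; chemical safety data sheets absent → not met
5. condition 'offers chemical hair treatments' holds; sanitation inspection 280 days ago vs limit 270 → not met
6. chemical-storage review 93 days ago vs limit 90 → not met
7. professional liability coverage $170,000 < $175,000 → not met
8. condition 'performs microblading' holds; license renewal 259 days ago vs limit 180 → not met
9. continuing-education completion 573 days ago vs limit 540 → not met
10. ventilation assessment 34 days ago vs limit 30 → not met
Not met: 9 of 10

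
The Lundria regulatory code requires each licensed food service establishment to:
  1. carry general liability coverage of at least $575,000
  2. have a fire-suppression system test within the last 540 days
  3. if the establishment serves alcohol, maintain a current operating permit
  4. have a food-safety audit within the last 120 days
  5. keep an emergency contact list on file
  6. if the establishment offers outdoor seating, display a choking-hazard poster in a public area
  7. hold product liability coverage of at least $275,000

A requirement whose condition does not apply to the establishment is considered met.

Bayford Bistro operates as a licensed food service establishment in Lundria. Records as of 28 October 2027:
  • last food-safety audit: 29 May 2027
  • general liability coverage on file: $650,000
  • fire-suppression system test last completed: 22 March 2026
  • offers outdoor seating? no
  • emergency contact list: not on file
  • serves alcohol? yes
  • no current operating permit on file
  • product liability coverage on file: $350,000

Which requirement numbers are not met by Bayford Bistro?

1. general liability coverage $650,000 ≥ $575,000 → met
2. fire-suppression system test 585 days ago vs limit 540 → not met
3. condition 'serves alcohol' holds; current operating permit absent → not met
4. food-safety audit 152 days ago vs limit 120 → not met
5. emergency contact list absent → not met
6. condition 'offers outdoor seating' does not hold → requirement n/a → met
7. product liability coverage $350,000 ≥ $275,000 → met
Not met: 2, 3, 4, 5

2, 3, 4, 5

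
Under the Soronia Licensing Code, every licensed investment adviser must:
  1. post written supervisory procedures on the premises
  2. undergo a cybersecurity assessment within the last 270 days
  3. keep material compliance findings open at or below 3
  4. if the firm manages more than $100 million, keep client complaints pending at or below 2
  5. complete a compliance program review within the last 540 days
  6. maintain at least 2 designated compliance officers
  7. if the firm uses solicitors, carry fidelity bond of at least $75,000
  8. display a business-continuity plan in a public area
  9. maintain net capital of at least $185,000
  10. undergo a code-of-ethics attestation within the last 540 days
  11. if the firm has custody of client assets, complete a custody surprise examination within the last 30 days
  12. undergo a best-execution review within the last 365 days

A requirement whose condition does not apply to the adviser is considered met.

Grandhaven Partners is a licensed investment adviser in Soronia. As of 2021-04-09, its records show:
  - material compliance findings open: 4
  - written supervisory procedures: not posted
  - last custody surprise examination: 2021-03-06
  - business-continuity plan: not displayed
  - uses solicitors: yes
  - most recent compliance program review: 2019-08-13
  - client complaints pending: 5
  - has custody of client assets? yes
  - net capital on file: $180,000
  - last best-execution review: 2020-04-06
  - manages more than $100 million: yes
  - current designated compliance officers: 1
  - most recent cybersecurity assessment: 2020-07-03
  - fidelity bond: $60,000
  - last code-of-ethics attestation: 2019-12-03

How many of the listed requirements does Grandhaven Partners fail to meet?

1. written supervisory procedures absent → not met
2. cybersecurity assessment 280 days ago vs limit 270 → not met
3. material compliance findings open 4 > 3 → not met
4. condition 'manages more than $100 million' holds; client complaints pending 5 > 2 → not met
5. compliance program review 605 days ago vs limit 540 → not met
6. designated compliance officers 1 < 2 → not met
7. condition 'uses solicitors' holds; fidelity bond $60,000 < $75,000 → not met
8. business-continuity plan absent → not met
9. net capital $180,000 < $185,000 → not met
10. code-of-ethics attestation 493 days ago vs limit 540 → met
11. condition 'has custody of client assets' holds; custody surprise examination 34 days ago vs limit 30 → not met
12. best-execution review 368 days ago vs limit 365 → not met
Not met: 11 of 12

11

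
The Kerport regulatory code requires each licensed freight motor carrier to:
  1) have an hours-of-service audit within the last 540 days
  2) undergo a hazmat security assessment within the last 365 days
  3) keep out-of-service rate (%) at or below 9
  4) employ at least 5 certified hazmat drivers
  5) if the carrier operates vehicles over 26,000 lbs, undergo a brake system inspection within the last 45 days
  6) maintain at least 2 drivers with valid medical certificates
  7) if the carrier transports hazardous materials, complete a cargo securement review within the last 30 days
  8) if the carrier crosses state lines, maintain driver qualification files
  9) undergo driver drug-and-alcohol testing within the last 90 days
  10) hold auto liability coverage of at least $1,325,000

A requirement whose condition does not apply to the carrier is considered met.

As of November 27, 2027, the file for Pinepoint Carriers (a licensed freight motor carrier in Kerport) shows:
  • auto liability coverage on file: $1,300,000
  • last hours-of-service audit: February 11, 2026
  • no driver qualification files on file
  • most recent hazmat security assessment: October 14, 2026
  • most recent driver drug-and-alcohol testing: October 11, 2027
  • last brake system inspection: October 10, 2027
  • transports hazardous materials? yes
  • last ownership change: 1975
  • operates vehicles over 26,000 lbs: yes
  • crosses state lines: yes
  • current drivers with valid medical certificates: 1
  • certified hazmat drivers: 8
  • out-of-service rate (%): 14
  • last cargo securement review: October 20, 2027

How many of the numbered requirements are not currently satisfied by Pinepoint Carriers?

8

1. hours-of-service audit 654 days ago vs limit 540 → not met
2. hazmat security assessment 409 days ago vs limit 365 → not met
3. out-of-service rate (%) 14 > 9 → not met
4. certified hazmat drivers 8 ≥ 5 → met
5. condition 'operates vehicles over 26,000 lbs' holds; brake system inspection 48 days ago vs limit 45 → not met
6. drivers with valid medical certificates 1 < 2 → not met
7. condition 'transports hazardous materials' holds; cargo securement review 38 days ago vs limit 30 → not met
8. condition 'crosses state lines' holds; driver qualification files absent → not met
9. driver drug-and-alcohol testing 47 days ago vs limit 90 → met
10. auto liability coverage $1,300,000 < $1,325,000 → not met
Not met: 8 of 10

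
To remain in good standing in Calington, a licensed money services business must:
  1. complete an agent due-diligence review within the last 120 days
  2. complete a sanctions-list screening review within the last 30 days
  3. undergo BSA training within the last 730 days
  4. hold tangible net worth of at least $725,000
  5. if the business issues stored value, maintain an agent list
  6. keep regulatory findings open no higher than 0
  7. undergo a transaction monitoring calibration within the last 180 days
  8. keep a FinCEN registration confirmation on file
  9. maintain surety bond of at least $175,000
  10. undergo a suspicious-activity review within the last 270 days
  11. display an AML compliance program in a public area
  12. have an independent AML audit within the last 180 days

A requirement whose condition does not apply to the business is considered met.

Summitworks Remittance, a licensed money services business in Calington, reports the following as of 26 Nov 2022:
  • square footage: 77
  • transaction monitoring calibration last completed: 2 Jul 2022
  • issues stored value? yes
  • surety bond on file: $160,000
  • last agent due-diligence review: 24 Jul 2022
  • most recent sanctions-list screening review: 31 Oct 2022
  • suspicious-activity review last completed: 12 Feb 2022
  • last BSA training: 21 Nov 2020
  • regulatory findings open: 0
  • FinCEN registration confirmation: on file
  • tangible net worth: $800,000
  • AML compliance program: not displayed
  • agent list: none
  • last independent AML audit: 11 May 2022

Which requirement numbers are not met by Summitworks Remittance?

1, 3, 5, 9, 10, 11, 12

1. agent due-diligence review 125 days ago vs limit 120 → not met
2. sanctions-list screening review 26 days ago vs limit 30 → met
3. BSA training 735 days ago vs limit 730 → not met
4. tangible net worth $800,000 ≥ $725,000 → met
5. condition 'issues stored value' holds; agent list absent → not met
6. regulatory findings open 0 ≤ 0 → met
7. transaction monitoring calibration 147 days ago vs limit 180 → met
8. FinCEN registration confirmation present → met
9. surety bond $160,000 < $175,000 → not met
10. suspicious-activity review 287 days ago vs limit 270 → not met
11. AML compliance program absent → not met
12. independent AML audit 199 days ago vs limit 180 → not met
Not met: 1, 3, 5, 9, 10, 11, 12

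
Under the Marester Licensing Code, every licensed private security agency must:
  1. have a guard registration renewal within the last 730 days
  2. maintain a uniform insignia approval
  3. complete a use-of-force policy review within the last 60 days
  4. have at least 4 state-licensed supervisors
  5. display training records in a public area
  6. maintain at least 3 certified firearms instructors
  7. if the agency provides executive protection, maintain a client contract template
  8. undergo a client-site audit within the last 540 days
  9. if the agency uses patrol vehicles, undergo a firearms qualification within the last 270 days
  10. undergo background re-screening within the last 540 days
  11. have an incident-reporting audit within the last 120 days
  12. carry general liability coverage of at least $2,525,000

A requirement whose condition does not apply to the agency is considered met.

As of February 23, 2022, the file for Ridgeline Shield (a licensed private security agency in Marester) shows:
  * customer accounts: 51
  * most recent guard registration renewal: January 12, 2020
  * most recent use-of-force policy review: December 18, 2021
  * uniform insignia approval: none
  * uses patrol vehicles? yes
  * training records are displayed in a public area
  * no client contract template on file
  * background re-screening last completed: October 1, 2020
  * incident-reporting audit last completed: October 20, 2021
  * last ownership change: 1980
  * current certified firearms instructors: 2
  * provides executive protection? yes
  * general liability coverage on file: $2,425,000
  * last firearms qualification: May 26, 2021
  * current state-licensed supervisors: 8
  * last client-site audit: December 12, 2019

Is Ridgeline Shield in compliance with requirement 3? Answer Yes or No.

3. use-of-force policy review 67 days ago vs limit 60 → not met

No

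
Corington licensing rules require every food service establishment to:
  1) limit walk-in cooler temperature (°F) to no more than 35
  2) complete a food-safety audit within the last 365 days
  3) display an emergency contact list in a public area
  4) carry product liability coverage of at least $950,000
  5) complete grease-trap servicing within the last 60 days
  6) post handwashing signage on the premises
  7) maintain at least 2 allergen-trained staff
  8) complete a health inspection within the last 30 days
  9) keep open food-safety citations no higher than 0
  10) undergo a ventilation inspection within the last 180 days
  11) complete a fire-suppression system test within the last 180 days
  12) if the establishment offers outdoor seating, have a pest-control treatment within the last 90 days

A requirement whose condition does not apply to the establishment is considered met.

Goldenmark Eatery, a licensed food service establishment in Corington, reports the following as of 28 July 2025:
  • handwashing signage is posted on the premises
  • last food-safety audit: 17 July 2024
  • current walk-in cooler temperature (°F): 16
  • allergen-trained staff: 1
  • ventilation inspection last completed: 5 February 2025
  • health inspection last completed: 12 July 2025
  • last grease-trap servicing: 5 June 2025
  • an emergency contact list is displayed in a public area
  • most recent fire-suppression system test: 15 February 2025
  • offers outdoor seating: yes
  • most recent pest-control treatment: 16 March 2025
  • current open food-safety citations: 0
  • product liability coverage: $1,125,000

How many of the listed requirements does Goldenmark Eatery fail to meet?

3

1. walk-in cooler temperature (°F) 16 ≤ 35 → met
2. food-safety audit 376 days ago vs limit 365 → not met
3. emergency contact list present → met
4. product liability coverage $1,125,000 ≥ $950,000 → met
5. grease-trap servicing 53 days ago vs limit 60 → met
6. handwashing signage present → met
7. allergen-trained staff 1 < 2 → not met
8. health inspection 16 days ago vs limit 30 → met
9. open food-safety citations 0 ≤ 0 → met
10. ventilation inspection 173 days ago vs limit 180 → met
11. fire-suppression system test 163 days ago vs limit 180 → met
12. condition 'offers outdoor seating' holds; pest-control treatment 134 days ago vs limit 90 → not met
Not met: 3 of 12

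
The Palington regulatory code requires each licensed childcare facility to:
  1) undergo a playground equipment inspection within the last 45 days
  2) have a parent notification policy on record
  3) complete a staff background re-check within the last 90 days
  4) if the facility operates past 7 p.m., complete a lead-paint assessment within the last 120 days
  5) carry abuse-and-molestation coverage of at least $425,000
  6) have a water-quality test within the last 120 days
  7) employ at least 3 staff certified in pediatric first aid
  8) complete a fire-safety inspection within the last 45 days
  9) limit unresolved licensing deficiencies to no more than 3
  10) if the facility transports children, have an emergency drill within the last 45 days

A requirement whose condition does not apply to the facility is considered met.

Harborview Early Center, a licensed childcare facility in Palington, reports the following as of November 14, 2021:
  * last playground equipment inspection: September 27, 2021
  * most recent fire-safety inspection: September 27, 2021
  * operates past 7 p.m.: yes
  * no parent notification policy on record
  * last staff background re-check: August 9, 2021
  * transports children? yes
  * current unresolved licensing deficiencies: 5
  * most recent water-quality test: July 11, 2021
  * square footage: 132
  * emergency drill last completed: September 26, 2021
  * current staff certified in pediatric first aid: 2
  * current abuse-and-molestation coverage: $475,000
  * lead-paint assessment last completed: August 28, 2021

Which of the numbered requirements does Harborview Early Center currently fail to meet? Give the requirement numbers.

1. playground equipment inspection 48 days ago vs limit 45 → not met
2. parent notification policy absent → not met
3. staff background re-check 97 days ago vs limit 90 → not met
4. condition 'operates past 7 p.m.' holds; lead-paint assessment 78 days ago vs limit 120 → met
5. abuse-and-molestation coverage $475,000 ≥ $425,000 → met
6. water-quality test 126 days ago vs limit 120 → not met
7. staff certified in pediatric first aid 2 < 3 → not met
8. fire-safety inspection 48 days ago vs limit 45 → not met
9. unresolved licensing deficiencies 5 > 3 → not met
10. condition 'transports children' holds; emergency drill 49 days ago vs limit 45 → not met
Not met: 1, 2, 3, 6, 7, 8, 9, 10

1, 2, 3, 6, 7, 8, 9, 10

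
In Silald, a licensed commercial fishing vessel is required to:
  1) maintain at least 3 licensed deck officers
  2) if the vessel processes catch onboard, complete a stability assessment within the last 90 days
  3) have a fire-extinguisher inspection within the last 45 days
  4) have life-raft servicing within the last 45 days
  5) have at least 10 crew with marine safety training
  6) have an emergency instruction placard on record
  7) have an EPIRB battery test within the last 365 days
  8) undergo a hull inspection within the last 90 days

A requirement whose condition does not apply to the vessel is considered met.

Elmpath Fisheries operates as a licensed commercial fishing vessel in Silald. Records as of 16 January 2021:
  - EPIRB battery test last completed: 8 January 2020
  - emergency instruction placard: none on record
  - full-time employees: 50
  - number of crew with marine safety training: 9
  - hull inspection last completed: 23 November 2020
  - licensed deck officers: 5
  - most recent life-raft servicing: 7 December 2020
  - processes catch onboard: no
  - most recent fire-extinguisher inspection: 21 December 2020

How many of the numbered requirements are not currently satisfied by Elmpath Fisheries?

1. licensed deck officers 5 ≥ 3 → met
2. condition 'processes catch onboard' does not hold → requirement n/a → met
3. fire-extinguisher inspection 26 days ago vs limit 45 → met
4. life-raft servicing 40 days ago vs limit 45 → met
5. crew with marine safety training 9 < 10 → not met
6. emergency instruction placard absent → not met
7. EPIRB battery test 374 days ago vs limit 365 → not met
8. hull inspection 54 days ago vs limit 90 → met
Not met: 3 of 8

3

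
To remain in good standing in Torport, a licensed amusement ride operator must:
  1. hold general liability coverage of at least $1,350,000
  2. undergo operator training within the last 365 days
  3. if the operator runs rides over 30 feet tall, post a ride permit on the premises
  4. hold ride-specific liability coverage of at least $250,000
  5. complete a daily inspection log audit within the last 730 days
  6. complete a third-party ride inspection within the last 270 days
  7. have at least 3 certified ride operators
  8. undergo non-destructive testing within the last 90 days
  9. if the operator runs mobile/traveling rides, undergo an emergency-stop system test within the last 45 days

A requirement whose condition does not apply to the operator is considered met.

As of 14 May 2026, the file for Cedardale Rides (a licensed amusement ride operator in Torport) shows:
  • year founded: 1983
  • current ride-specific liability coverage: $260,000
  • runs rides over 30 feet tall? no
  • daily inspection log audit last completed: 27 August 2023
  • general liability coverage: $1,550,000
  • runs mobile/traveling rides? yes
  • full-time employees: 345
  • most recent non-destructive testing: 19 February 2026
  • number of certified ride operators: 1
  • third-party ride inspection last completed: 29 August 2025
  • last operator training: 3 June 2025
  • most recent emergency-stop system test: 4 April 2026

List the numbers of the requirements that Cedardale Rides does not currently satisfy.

1. general liability coverage $1,550,000 ≥ $1,350,000 → met
2. operator training 345 days ago vs limit 365 → met
3. condition 'runs rides over 30 feet tall' does not hold → requirement n/a → met
4. ride-specific liability coverage $260,000 ≥ $250,000 → met
5. daily inspection log audit 991 days ago vs limit 730 → not met
6. third-party ride inspection 258 days ago vs limit 270 → met
7. certified ride operators 1 < 3 → not met
8. non-destructive testing 84 days ago vs limit 90 → met
9. condition 'runs mobile/traveling rides' holds; emergency-stop system test 40 days ago vs limit 45 → met
Not met: 5, 7

5, 7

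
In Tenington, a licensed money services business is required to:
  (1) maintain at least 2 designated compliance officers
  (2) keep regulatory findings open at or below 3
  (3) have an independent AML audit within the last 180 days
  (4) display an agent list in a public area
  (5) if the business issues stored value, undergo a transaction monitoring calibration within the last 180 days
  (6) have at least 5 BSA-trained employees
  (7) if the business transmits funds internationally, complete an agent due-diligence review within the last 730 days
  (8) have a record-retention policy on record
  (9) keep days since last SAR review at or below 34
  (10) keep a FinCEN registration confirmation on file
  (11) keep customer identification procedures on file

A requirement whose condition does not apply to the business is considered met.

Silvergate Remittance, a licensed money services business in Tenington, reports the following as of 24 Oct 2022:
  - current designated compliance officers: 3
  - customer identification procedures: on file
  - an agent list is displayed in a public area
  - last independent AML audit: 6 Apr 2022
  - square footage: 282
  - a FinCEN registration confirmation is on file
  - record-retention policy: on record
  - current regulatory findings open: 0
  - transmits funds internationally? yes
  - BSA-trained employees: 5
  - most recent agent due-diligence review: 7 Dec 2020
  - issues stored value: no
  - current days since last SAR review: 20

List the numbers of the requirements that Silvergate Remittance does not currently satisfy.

3

1. designated compliance officers 3 ≥ 2 → met
2. regulatory findings open 0 ≤ 3 → met
3. independent AML audit 201 days ago vs limit 180 → not met
4. agent list present → met
5. condition 'issues stored value' does not hold → requirement n/a → met
6. BSA-trained employees 5 ≥ 5 → met
7. condition 'transmits funds internationally' holds; agent due-diligence review 686 days ago vs limit 730 → met
8. record-retention policy present → met
9. days since last SAR review 20 ≤ 34 → met
10. FinCEN registration confirmation present → met
11. customer identification procedures present → met
Not met: 3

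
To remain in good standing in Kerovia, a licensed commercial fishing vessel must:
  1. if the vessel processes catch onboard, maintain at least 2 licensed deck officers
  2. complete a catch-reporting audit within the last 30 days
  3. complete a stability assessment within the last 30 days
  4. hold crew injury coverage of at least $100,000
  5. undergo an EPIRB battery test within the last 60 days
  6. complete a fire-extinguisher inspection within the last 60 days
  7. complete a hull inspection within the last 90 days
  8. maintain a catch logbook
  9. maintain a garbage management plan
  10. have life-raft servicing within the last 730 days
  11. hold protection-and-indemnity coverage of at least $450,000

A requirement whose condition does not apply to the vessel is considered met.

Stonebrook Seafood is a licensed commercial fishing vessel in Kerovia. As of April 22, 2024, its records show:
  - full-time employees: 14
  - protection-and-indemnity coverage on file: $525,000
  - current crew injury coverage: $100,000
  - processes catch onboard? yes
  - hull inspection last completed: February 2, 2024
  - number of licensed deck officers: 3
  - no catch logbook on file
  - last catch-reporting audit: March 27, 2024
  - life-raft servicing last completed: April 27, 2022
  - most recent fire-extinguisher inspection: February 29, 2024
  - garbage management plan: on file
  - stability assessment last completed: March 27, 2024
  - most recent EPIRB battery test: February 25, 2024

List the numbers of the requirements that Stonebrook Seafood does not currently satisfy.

1. condition 'processes catch onboard' holds; licensed deck officers 3 ≥ 2 → met
2. catch-reporting audit 26 days ago vs limit 30 → met
3. stability assessment 26 days ago vs limit 30 → met
4. crew injury coverage $100,000 ≥ $100,000 → met
5. EPIRB battery test 57 days ago vs limit 60 → met
6. fire-extinguisher inspection 53 days ago vs limit 60 → met
7. hull inspection 80 days ago vs limit 90 → met
8. catch logbook absent → not met
9. garbage management plan present → met
10. life-raft servicing 726 days ago vs limit 730 → met
11. protection-and-indemnity coverage $525,000 ≥ $450,000 → met
Not met: 8

8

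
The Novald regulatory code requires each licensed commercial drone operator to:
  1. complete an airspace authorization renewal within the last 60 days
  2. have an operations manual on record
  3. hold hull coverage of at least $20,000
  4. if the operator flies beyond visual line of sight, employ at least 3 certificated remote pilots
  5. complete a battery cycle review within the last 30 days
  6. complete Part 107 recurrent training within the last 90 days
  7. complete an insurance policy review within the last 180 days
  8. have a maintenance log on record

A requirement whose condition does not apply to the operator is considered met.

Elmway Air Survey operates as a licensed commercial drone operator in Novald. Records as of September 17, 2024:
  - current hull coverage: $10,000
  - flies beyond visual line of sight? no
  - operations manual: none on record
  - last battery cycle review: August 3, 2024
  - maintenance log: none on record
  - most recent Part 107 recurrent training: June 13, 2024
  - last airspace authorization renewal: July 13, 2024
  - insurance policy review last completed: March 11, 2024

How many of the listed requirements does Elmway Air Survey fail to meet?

1. airspace authorization renewal 66 days ago vs limit 60 → not met
2. operations manual absent → not met
3. hull coverage $10,000 < $20,000 → not met
4. condition 'flies beyond visual line of sight' does not hold → requirement n/a → met
5. battery cycle review 45 days ago vs limit 30 → not met
6. Part 107 recurrent training 96 days ago vs limit 90 → not met
7. insurance policy review 190 days ago vs limit 180 → not met
8. maintenance log absent → not met
Not met: 7 of 8

7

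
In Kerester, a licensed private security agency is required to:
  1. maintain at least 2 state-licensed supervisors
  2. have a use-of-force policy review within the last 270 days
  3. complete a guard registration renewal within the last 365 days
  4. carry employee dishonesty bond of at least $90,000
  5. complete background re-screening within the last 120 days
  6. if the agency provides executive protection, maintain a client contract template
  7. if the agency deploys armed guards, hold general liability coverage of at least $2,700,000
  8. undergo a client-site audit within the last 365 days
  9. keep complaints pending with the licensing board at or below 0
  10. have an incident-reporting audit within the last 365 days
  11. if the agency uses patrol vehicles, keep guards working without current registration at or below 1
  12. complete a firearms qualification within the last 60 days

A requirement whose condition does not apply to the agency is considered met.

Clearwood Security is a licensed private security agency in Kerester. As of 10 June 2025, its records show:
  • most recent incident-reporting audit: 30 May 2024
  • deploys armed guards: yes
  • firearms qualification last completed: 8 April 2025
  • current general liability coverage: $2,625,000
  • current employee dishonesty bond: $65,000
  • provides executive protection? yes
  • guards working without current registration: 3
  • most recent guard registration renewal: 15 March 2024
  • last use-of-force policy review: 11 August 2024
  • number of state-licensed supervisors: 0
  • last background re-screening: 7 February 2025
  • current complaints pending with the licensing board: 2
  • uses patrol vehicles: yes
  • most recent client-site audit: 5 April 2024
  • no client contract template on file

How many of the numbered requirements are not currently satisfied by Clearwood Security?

1. state-licensed supervisors 0 < 2 → not met
2. use-of-force policy review 303 days ago vs limit 270 → not met
3. guard registration renewal 452 days ago vs limit 365 → not met
4. employee dishonesty bond $65,000 < $90,000 → not met
5. background re-screening 123 days ago vs limit 120 → not met
6. condition 'provides executive protection' holds; client contract template absent → not met
7. condition 'deploys armed guards' holds; general liability coverage $2,625,000 < $2,700,000 → not met
8. client-site audit 431 days ago vs limit 365 → not met
9. complaints pending with the licensing board 2 > 0 → not met
10. incident-reporting audit 376 days ago vs limit 365 → not met
11. condition 'uses patrol vehicles' holds; guards working without current registration 3 > 1 → not met
12. firearms qualification 63 days ago vs limit 60 → not met
Not met: 12 of 12

12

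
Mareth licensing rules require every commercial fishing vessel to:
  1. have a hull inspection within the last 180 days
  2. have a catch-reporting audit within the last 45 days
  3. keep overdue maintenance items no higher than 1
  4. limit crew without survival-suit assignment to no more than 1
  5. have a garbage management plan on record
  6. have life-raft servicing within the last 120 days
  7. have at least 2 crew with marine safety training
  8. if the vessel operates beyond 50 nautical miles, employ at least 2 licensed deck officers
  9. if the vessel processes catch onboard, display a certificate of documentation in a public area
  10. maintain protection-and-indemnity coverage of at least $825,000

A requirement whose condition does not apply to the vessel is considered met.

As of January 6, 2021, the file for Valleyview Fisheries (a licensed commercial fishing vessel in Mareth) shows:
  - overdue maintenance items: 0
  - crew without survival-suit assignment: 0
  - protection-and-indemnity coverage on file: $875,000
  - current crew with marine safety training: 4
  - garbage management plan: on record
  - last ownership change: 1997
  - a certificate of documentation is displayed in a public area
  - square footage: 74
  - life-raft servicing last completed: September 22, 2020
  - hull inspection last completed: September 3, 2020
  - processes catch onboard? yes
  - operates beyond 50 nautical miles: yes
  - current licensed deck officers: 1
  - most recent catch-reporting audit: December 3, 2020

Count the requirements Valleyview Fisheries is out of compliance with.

1

1. hull inspection 125 days ago vs limit 180 → met
2. catch-reporting audit 34 days ago vs limit 45 → met
3. overdue maintenance items 0 ≤ 1 → met
4. crew without survival-suit assignment 0 ≤ 1 → met
5. garbage management plan present → met
6. life-raft servicing 106 days ago vs limit 120 → met
7. crew with marine safety training 4 ≥ 2 → met
8. condition 'operates beyond 50 nautical miles' holds; licensed deck officers 1 < 2 → not met
9. condition 'processes catch onboard' holds; certificate of documentation present → met
10. protection-and-indemnity coverage $875,000 ≥ $825,000 → met
Not met: 1 of 10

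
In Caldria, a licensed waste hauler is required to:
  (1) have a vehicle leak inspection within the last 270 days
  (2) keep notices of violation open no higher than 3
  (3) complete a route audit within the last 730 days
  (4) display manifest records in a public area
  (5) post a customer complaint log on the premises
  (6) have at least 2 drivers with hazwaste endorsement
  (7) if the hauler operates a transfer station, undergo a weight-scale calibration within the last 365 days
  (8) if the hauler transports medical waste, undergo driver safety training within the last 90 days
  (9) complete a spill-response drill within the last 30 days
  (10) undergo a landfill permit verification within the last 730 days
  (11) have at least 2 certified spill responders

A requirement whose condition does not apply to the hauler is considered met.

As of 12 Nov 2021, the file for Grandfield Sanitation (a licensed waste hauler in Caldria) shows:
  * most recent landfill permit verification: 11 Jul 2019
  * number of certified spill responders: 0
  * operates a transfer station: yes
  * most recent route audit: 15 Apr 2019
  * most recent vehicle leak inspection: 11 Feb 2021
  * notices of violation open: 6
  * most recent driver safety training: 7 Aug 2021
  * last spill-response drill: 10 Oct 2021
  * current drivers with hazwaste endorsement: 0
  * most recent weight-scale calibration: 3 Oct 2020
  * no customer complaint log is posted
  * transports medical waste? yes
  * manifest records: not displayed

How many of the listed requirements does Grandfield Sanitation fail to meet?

11

1. vehicle leak inspection 274 days ago vs limit 270 → not met
2. notices of violation open 6 > 3 → not met
3. route audit 942 days ago vs limit 730 → not met
4. manifest records absent → not met
5. customer complaint log absent → not met
6. drivers with hazwaste endorsement 0 < 2 → not met
7. condition 'operates a transfer station' holds; weight-scale calibration 405 days ago vs limit 365 → not met
8. condition 'transports medical waste' holds; driver safety training 97 days ago vs limit 90 → not met
9. spill-response drill 33 days ago vs limit 30 → not met
10. landfill permit verification 855 days ago vs limit 730 → not met
11. certified spill responders 0 < 2 → not met
Not met: 11 of 11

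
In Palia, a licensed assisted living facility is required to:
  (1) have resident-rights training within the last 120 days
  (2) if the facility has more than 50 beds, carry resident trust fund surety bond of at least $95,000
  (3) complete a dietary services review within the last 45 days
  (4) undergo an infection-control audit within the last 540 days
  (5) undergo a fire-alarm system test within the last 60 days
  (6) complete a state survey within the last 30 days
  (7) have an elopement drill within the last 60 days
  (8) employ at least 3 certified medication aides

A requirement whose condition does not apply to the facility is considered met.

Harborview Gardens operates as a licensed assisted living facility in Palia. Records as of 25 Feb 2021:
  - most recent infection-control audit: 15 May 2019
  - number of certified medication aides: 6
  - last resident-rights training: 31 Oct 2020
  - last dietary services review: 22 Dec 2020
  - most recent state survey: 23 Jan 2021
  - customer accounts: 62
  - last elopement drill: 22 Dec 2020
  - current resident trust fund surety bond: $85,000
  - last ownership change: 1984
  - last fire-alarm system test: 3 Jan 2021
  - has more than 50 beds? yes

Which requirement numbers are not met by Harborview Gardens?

1. resident-rights training 117 days ago vs limit 120 → met
2. condition 'has more than 50 beds' holds; resident trust fund surety bond $85,000 < $95,000 → not met
3. dietary services review 65 days ago vs limit 45 → not met
4. infection-control audit 652 days ago vs limit 540 → not met
5. fire-alarm system test 53 days ago vs limit 60 → met
6. state survey 33 days ago vs limit 30 → not met
7. elopement drill 65 days ago vs limit 60 → not met
8. certified medication aides 6 ≥ 3 → met
Not met: 2, 3, 4, 6, 7

2, 3, 4, 6, 7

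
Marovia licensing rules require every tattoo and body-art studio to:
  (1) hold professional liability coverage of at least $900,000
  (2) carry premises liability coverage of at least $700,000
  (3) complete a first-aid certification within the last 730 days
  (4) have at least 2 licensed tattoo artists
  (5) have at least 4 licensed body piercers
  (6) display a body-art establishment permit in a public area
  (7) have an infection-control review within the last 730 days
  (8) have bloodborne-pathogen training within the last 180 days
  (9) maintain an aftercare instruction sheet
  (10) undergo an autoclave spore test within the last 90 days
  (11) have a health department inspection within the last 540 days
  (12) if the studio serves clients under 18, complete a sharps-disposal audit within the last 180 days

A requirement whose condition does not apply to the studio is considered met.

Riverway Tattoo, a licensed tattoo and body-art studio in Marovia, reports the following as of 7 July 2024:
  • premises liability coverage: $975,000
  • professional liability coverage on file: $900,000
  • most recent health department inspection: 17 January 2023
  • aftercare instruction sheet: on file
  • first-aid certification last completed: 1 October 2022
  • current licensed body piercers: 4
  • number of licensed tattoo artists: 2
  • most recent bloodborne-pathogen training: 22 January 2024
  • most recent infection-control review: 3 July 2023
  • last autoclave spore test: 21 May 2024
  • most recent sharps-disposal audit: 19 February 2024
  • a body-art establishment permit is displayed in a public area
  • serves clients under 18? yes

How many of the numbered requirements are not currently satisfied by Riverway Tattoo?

0

1. professional liability coverage $900,000 ≥ $900,000 → met
2. premises liability coverage $975,000 ≥ $700,000 → met
3. first-aid certification 645 days ago vs limit 730 → met
4. licensed tattoo artists 2 ≥ 2 → met
5. licensed body piercers 4 ≥ 4 → met
6. body-art establishment permit present → met
7. infection-control review 370 days ago vs limit 730 → met
8. bloodborne-pathogen training 167 days ago vs limit 180 → met
9. aftercare instruction sheet present → met
10. autoclave spore test 47 days ago vs limit 90 → met
11. health department inspection 537 days ago vs limit 540 → met
12. condition 'serves clients under 18' holds; sharps-disposal audit 139 days ago vs limit 180 → met
Not met: 0 of 12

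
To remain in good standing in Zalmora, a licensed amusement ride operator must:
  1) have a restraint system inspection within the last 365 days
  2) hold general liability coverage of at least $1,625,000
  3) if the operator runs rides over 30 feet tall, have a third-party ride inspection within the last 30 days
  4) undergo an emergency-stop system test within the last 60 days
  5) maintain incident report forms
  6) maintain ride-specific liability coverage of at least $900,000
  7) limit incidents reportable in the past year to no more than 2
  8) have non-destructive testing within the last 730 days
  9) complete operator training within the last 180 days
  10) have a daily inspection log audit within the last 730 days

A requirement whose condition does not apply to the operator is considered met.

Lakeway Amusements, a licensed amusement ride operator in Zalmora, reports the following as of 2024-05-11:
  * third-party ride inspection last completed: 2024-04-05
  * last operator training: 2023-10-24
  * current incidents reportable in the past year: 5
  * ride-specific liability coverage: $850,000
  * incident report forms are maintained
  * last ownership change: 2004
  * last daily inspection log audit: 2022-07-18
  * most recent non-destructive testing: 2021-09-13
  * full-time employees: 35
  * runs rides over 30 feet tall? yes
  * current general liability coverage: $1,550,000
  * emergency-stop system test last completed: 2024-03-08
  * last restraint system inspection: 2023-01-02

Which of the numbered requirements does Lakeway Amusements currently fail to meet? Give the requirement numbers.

1, 2, 3, 4, 6, 7, 8, 9

1. restraint system inspection 495 days ago vs limit 365 → not met
2. general liability coverage $1,550,000 < $1,625,000 → not met
3. condition 'runs rides over 30 feet tall' holds; third-party ride inspection 36 days ago vs limit 30 → not met
4. emergency-stop system test 64 days ago vs limit 60 → not met
5. incident report forms present → met
6. ride-specific liability coverage $850,000 < $900,000 → not met
7. incidents reportable in the past year 5 > 2 → not met
8. non-destructive testing 971 days ago vs limit 730 → not met
9. operator training 200 days ago vs limit 180 → not met
10. daily inspection log audit 663 days ago vs limit 730 → met
Not met: 1, 2, 3, 4, 6, 7, 8, 9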